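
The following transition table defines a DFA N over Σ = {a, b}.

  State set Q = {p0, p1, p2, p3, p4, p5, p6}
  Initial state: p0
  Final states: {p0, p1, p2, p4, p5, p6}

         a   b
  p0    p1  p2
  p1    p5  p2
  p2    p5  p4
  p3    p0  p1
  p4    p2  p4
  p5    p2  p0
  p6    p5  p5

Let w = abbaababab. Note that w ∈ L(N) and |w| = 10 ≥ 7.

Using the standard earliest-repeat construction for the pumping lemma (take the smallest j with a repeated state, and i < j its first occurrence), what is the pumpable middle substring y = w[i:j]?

State sequence: p0 -a-> p1 -b-> p2 -b-> p4 -a-> p2 -a-> p5 -b-> p0 -a-> p1 -b-> p2 -a-> p5 -b-> p0
First repeat at step 4: p2 was already visited.

So i = 2, j = 4, giving x = w[0:2] = ab, y = w[2:4] = ba, z = w[4:10] = ababab.
Check: |xy| = 4 ≤ 7 and |y| = 2 ≥ 1. Reading y takes N from p2 back to p2, so every xyⁱz is accepted.

ba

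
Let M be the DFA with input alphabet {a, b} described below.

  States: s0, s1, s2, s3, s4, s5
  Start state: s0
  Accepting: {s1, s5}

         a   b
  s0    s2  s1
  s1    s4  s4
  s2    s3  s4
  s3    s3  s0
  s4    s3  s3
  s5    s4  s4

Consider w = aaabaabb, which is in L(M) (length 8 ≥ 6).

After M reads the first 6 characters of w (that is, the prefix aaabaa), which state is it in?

s3

State sequence: s0 -a-> s2 -a-> s3 -a-> s3 -b-> s0 -a-> s2 -a-> s3

After reading 6 characters, M is in state s3.
(This kind of state-tracing is the core of the pumping-lemma construction: with 6 states, pigeonhole forces a repeat within the first 6 steps.)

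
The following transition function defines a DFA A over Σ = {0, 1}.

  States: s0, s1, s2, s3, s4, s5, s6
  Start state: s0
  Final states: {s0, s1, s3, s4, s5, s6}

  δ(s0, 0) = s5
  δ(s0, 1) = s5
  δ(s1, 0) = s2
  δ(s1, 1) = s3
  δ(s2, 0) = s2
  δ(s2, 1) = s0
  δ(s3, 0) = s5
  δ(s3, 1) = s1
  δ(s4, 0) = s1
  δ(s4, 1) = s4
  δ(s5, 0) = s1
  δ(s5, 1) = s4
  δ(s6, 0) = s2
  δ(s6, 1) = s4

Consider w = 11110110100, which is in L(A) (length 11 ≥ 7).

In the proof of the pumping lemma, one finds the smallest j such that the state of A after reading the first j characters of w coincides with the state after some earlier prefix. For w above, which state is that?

s4

State sequence: s0 -1-> s5 -1-> s4 -1-> s4 -1-> s4 -0-> s1 -1-> s3 -1-> s1 -0-> s2 -1-> s0 -0-> s5 -0-> s1
First repeat at step 3: s4 was already visited.

The earliest repeat is at step j = 3: A is in s4, which it already visited at step i = 2.
The DFA has 7 states, so the proof of the pumping lemma guarantees a repeated state among the first 7+1 visited; the segment between the two visits is the pumpable y.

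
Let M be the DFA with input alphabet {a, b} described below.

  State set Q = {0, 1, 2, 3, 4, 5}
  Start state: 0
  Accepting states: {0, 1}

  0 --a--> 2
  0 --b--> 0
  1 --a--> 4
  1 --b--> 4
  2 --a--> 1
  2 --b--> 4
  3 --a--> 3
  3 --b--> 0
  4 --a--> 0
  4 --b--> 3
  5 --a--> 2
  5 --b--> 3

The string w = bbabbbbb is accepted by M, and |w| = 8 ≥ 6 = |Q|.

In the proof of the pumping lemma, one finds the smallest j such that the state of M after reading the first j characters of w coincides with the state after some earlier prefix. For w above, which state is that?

State sequence: 0 -b-> 0 -b-> 0 -a-> 2 -b-> 4 -b-> 3 -b-> 0 -b-> 0 -b-> 0
First repeat at step 1: 0 was already visited.

The earliest repeat is at step j = 1: M is in 0, which it already visited at step i = 0.
With |Q| = 6, pigeonhole forces a state repeat no later than step 6; the substring read between the first and second visits to that state can be pumped.

0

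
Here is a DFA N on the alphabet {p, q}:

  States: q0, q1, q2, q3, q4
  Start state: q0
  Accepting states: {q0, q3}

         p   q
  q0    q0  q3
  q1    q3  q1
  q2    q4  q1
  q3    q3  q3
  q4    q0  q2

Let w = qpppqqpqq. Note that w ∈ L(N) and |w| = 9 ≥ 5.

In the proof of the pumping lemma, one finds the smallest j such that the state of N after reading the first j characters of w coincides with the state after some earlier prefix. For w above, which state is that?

q3

State sequence: q0 -q-> q3 -p-> q3 -p-> q3 -p-> q3 -q-> q3 -q-> q3 -p-> q3 -q-> q3 -q-> q3
First repeat at step 2: q3 was already visited.

The earliest repeat is at step j = 2: N is in q3, which it already visited at step i = 1.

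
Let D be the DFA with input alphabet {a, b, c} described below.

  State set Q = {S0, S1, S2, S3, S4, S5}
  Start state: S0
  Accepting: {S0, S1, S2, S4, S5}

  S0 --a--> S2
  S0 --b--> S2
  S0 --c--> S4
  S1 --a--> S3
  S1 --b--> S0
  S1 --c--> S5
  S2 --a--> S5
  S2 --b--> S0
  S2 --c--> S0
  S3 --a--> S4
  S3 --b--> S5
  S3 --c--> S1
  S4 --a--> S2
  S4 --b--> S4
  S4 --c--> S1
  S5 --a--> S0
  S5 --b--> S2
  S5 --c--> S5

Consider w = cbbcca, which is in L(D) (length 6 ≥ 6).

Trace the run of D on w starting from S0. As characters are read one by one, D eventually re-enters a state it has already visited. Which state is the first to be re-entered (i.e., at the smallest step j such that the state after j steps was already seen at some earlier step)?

Run of D on w = c b b c c a:
  step 0: S0  (start)
  step 1: S4  (read c: S0→S4)
  step 2: S4  (read b: S4→S4)   ← first repeat (S4 seen earlier)
  step 3: S4  (read b: S4→S4)
  step 4: S1  (read c: S4→S1)
  step 5: S5  (read c: S1→S5)
  step 6: S0  (read a: S5→S0)

The earliest repeat is at step j = 2: D is in S4, which it already visited at step i = 1.
With |Q| = 6, pigeonhole forces a state repeat no later than step 6; the substring read between the first and second visits to that state can be pumped.

S4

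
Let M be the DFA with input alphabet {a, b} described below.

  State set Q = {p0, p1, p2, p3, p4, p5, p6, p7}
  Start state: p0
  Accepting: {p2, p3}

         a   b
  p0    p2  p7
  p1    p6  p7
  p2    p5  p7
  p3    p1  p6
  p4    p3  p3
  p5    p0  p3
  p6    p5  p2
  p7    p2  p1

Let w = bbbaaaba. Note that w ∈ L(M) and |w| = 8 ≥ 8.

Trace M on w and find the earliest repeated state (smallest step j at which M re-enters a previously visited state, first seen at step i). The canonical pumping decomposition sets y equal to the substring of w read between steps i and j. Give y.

bb

Run of M on w = b b b a a a b a:
  step 0: p0  (start)
  step 1: p7  (read b: p0→p7)
  step 2: p1  (read b: p7→p1)
  step 3: p7  (read b: p1→p7)   ← first repeat (p7 seen earlier)
  step 4: p2  (read a: p7→p2)
  step 5: p5  (read a: p2→p5)
  step 6: p0  (read a: p5→p0)
  step 7: p7  (read b: p0→p7)
  step 8: p2  (read a: p7→p2)

So i = 1, j = 3, giving x = w[0:1] = b, y = w[1:3] = bb, z = w[3:8] = aaaba.
Check: |xy| = 3 ≤ 8 and |y| = 2 ≥ 1. Reading y takes M from p7 back to p7, so every xyⁱz is accepted.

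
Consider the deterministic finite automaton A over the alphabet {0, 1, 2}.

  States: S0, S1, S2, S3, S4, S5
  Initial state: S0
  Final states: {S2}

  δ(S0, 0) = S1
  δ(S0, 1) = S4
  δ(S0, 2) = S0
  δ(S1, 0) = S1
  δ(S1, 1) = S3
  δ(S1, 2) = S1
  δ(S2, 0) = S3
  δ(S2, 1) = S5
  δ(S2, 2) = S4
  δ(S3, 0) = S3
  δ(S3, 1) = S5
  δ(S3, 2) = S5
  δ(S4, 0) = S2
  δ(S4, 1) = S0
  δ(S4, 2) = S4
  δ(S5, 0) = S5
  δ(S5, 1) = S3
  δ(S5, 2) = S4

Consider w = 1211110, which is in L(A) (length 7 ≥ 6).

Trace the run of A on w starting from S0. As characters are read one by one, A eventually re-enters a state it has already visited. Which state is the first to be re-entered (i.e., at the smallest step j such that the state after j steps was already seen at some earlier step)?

State sequence: S0 -1-> S4 -2-> S4 -1-> S0 -1-> S4 -1-> S0 -1-> S4 -0-> S2
First repeat at step 2: S4 was already visited.

The earliest repeat is at step j = 2: A is in S4, which it already visited at step i = 1.
Since A has 6 states, any run of length ≥ 6 visits 6+1 states, so by pigeonhole some state repeats within the first 6 steps — that repeat gives the pumpable loop.

S4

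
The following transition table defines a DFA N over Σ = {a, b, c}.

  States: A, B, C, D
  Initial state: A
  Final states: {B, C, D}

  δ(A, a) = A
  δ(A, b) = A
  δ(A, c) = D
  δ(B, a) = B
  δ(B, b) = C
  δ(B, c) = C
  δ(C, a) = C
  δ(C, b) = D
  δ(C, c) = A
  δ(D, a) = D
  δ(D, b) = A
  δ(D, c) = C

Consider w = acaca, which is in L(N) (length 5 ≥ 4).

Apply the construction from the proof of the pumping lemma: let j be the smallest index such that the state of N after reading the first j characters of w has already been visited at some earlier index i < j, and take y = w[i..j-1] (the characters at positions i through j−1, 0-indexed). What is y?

Run of N on w = a c a c a:
  step 0: A  (start)
  step 1: A  (read a: A→A)   ← first repeat (A seen earlier)
  step 2: D  (read c: A→D)
  step 3: D  (read a: D→D)
  step 4: C  (read c: D→C)
  step 5: C  (read a: C→C)

So i = 0, j = 1, giving x = w[0:0] = ε, y = w[0:1] = a, z = w[1:5] = caca.
Check: |xy| = 1 ≤ 4 and |y| = 1 ≥ 1. Reading y takes N from A back to A, so every xyⁱz is accepted.

a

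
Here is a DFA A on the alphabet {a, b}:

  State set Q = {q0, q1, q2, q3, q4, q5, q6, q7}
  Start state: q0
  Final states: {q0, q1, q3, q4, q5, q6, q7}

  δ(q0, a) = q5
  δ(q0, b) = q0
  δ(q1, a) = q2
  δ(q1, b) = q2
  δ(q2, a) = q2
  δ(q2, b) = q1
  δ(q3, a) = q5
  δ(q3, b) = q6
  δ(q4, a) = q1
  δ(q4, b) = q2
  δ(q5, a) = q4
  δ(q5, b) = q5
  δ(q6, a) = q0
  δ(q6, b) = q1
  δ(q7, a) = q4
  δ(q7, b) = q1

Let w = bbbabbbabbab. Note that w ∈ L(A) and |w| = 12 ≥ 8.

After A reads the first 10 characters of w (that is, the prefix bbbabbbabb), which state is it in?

Run of A on the first 10 characters of w = b b b a b b b a b b:
  step 0: q0  (start)
  step 1: q0  (read b: q0→q0)
  step 2: q0  (read b: q0→q0)
  step 3: q0  (read b: q0→q0)
  step 4: q5  (read a: q0→q5)
  step 5: q5  (read b: q5→q5)
  step 6: q5  (read b: q5→q5)
  step 7: q5  (read b: q5→q5)
  step 8: q4  (read a: q5→q4)
  step 9: q2  (read b: q4→q2)
  step 10: q1  (read b: q2→q1)

After reading 10 characters, A is in state q1.

q1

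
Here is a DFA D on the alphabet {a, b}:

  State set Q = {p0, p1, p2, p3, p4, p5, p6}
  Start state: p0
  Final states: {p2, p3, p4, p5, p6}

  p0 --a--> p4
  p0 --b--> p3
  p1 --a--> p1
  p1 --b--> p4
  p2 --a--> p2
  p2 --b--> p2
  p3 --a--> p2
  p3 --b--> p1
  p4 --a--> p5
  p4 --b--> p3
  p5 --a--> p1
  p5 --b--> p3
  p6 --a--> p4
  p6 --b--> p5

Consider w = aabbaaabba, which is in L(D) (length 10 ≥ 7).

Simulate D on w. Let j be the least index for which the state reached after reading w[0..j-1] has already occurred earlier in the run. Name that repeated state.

Run of D on w = a a b b a a a b b a:
  step 0: p0  (start)
  step 1: p4  (read a: p0→p4)
  step 2: p5  (read a: p4→p5)
  step 3: p3  (read b: p5→p3)
  step 4: p1  (read b: p3→p1)
  step 5: p1  (read a: p1→p1)   ← first repeat (p1 seen earlier)
  step 6: p1  (read a: p1→p1)
  step 7: p1  (read a: p1→p1)
  step 8: p4  (read b: p1→p4)
  step 9: p3  (read b: p4→p3)
  step 10: p2  (read a: p3→p2)

The earliest repeat is at step j = 5: D is in p1, which it already visited at step i = 4.
The DFA has 7 states, so the proof of the pumping lemma guarantees a repeated state among the first 7+1 visited; the segment between the two visits is the pumpable y.

p1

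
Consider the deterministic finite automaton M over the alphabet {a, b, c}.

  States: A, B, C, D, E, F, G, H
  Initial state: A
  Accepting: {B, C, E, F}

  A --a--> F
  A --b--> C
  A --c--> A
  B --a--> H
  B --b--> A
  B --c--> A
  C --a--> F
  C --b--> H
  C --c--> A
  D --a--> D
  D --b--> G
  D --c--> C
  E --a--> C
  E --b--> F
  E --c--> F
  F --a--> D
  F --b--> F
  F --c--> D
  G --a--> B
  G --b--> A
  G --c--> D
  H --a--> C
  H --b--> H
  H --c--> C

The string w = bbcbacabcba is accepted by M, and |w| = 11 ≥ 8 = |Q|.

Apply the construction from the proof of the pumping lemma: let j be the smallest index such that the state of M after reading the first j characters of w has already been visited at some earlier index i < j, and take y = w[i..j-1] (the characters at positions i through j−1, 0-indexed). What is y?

Run of M on w = b b c b a c a b c b a:
  step 0: A  (start)
  step 1: C  (read b: A→C)
  step 2: H  (read b: C→H)
  step 3: C  (read c: H→C)   ← first repeat (C seen earlier)
  step 4: H  (read b: C→H)
  step 5: C  (read a: H→C)
  step 6: A  (read c: C→A)
  step 7: F  (read a: A→F)
  step 8: F  (read b: F→F)
  step 9: D  (read c: F→D)
  step 10: G  (read b: D→G)
  step 11: B  (read a: G→B)

So i = 1, j = 3, giving x = w[0:1] = b, y = w[1:3] = bc, z = w[3:11] = bacabcba.
Check: |xy| = 3 ≤ 8 and |y| = 2 ≥ 1. Reading y takes M from C back to C, so every xyⁱz is accepted.

bc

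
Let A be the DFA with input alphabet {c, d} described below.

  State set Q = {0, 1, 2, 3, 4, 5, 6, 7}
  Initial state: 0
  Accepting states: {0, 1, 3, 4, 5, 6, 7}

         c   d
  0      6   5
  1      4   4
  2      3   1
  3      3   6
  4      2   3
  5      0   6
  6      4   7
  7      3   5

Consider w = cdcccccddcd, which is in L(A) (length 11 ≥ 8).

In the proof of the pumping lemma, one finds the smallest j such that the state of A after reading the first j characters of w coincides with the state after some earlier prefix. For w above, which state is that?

3

State sequence: 0 -c-> 6 -d-> 7 -c-> 3 -c-> 3 -c-> 3 -c-> 3 -c-> 3 -d-> 6 -d-> 7 -c-> 3 -d-> 6
First repeat at step 4: 3 was already visited.

The earliest repeat is at step j = 4: A is in 3, which it already visited at step i = 3.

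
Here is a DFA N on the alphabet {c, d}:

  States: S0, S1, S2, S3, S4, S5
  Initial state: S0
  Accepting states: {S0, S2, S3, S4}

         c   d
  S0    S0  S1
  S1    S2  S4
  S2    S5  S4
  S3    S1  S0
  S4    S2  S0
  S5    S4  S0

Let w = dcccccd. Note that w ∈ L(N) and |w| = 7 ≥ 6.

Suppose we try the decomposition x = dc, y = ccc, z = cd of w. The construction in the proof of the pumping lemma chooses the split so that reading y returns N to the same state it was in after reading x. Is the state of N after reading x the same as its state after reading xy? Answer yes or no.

yes

State sequence: S0 -d-> S1 -c-> S2 -c-> S5 -c-> S4 -c-> S2

After x (step 2): S2. After xy (step 5): S2.
They match, so y = ccc drives N around a cycle from S2 back to itself; pumping y any number of times keeps N in S2 before reading z, and xyⁱz ∈ L(N) for every i ≥ 0.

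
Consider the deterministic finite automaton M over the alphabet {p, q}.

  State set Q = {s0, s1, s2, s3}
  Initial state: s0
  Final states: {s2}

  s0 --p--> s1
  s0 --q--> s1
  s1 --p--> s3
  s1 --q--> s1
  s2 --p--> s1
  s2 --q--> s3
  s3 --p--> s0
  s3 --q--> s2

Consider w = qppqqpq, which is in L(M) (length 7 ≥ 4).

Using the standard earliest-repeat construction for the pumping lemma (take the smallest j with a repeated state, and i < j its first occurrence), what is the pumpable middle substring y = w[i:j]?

qpp

Run of M on w = q p p q q p q:
  step 0: s0  (start)
  step 1: s1  (read q: s0→s1)
  step 2: s3  (read p: s1→s3)
  step 3: s0  (read p: s3→s0)   ← first repeat (s0 seen earlier)
  step 4: s1  (read q: s0→s1)
  step 5: s1  (read q: s1→s1)
  step 6: s3  (read p: s1→s3)
  step 7: s2  (read q: s3→s2)

So i = 0, j = 3, giving x = w[0:0] = ε, y = w[0:3] = qpp, z = w[3:7] = qqpq.
Check: |xy| = 3 ≤ 4 and |y| = 3 ≥ 1. Reading y takes M from s0 back to s0, so every xyⁱz is accepted.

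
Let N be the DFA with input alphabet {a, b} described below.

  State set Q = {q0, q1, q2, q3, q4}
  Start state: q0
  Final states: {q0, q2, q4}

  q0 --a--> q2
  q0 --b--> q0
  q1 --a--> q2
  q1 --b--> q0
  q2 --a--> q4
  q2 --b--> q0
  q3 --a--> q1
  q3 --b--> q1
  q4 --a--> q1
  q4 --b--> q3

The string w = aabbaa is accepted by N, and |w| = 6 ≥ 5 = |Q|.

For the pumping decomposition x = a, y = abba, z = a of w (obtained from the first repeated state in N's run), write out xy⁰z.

xy⁰z = xz = a·a = aa.
Reading y = abba takes N from q2 back to q2, so after x the machine is still in q2, and z then leads to the accepting state q4. Hence aa ∈ L(N).

aa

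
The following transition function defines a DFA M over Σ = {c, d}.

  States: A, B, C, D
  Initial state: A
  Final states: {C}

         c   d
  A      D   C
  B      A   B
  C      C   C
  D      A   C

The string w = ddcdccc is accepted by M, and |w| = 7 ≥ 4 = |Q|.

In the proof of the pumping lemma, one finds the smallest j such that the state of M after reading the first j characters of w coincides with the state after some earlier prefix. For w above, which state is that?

C

State sequence: A -d-> C -d-> C -c-> C -d-> C -c-> C -c-> C -c-> C
First repeat at step 2: C was already visited.

The earliest repeat is at step j = 2: M is in C, which it already visited at step i = 1.
With |Q| = 4, pigeonhole forces a state repeat no later than step 4; the substring read between the first and second visits to that state can be pumped.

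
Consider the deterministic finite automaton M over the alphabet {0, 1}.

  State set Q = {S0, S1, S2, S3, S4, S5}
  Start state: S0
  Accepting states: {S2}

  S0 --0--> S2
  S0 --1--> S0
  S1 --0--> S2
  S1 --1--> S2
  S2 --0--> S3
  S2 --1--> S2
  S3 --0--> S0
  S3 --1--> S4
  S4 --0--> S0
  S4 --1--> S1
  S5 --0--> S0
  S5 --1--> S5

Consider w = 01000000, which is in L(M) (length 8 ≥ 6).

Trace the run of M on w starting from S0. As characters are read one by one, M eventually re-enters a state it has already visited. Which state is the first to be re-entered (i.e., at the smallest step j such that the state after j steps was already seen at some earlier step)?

S2

State sequence: S0 -0-> S2 -1-> S2 -0-> S3 -0-> S0 -0-> S2 -0-> S3 -0-> S0 -0-> S2
First repeat at step 2: S2 was already visited.

The earliest repeat is at step j = 2: M is in S2, which it already visited at step i = 1.
The DFA has 6 states, so the proof of the pumping lemma guarantees a repeated state among the first 6+1 visited; the segment between the two visits is the pumpable y.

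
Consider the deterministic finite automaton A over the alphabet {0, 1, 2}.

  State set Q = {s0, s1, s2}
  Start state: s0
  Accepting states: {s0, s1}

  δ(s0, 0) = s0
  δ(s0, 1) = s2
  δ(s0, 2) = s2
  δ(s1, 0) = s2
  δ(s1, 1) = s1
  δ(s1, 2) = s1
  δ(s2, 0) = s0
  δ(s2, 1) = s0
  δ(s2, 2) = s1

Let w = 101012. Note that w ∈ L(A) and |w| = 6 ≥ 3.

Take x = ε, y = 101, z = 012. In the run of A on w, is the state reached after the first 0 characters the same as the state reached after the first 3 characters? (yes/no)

no

State sequence: s0 -1-> s2 -0-> s0 -1-> s2

After x (step 0): s0. After xy (step 3): s2.
They differ (s0 ≠ s2), so y is not a cycle from the state after x; this split is not the one the pumping-lemma construction produces, and pumping y need not keep the string in L(A).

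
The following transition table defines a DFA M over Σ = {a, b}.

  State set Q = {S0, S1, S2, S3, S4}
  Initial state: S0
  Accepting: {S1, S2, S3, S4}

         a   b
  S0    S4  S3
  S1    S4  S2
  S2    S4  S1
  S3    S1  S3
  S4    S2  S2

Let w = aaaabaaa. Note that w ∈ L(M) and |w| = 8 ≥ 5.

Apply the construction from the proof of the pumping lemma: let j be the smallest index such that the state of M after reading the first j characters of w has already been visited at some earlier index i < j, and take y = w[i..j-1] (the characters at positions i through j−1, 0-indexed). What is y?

Run of M on w = a a a a b a a a:
  step 0: S0  (start)
  step 1: S4  (read a: S0→S4)
  step 2: S2  (read a: S4→S2)
  step 3: S4  (read a: S2→S4)   ← first repeat (S4 seen earlier)
  step 4: S2  (read a: S4→S2)
  step 5: S1  (read b: S2→S1)
  step 6: S4  (read a: S1→S4)
  step 7: S2  (read a: S4→S2)
  step 8: S4  (read a: S2→S4)

So i = 1, j = 3, giving x = w[0:1] = a, y = w[1:3] = aa, z = w[3:8] = abaaa.
Check: |xy| = 3 ≤ 5 and |y| = 2 ≥ 1. Reading y takes M from S4 back to S4, so every xyⁱz is accepted.
Pumping length from the standard proof: p = 5 (the number of states). The repeated state found above gives |xy| = j ≤ 5 and |y| = j − i ≥ 1.

aa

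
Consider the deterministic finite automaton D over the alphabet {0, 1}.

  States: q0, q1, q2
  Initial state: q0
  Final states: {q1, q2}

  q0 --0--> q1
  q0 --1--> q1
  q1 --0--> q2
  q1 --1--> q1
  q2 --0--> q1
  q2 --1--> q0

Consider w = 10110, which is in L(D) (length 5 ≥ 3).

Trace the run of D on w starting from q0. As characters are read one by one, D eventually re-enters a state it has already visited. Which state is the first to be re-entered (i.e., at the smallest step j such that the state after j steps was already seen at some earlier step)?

State sequence: q0 -1-> q1 -0-> q2 -1-> q0 -1-> q1 -0-> q2
First repeat at step 3: q0 was already visited.

The earliest repeat is at step j = 3: D is in q0, which it already visited at step i = 0.
With |Q| = 3, pigeonhole forces a state repeat no later than step 3; the substring read between the first and second visits to that state can be pumped.

q0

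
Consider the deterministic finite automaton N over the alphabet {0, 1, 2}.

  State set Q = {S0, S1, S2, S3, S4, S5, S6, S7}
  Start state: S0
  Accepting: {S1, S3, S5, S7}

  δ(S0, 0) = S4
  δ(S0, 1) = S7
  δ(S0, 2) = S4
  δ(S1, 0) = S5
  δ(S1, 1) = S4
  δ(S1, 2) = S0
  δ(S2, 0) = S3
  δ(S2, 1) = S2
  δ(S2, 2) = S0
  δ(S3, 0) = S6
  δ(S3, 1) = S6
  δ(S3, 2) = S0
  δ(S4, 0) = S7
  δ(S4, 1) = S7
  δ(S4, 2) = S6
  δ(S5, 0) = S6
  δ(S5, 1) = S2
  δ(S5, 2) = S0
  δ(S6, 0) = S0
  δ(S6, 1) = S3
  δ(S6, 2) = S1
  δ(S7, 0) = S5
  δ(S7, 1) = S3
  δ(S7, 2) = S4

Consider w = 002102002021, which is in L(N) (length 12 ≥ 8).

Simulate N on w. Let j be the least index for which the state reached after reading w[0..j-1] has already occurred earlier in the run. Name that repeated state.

S4

State sequence: S0 -0-> S4 -0-> S7 -2-> S4 -1-> S7 -0-> S5 -2-> S0 -0-> S4 -0-> S7 -2-> S4 -0-> S7 -2-> S4 -1-> S7
First repeat at step 3: S4 was already visited.

The earliest repeat is at step j = 3: N is in S4, which it already visited at step i = 1.
Pumping length from the standard proof: p = 8 (the number of states). The repeated state found above gives |xy| = j ≤ 8 and |y| = j − i ≥ 1.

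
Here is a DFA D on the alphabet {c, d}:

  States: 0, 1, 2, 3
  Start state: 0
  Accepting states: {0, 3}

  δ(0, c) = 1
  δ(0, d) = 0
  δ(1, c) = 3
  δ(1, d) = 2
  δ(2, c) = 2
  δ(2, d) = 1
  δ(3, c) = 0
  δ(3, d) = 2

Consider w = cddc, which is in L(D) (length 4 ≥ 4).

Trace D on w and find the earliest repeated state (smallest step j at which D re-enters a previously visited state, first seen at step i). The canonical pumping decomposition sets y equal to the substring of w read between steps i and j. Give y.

State sequence: 0 -c-> 1 -d-> 2 -d-> 1 -c-> 3
First repeat at step 3: 1 was already visited.

So i = 1, j = 3, giving x = w[0:1] = c, y = w[1:3] = dd, z = w[3:4] = c.
Check: |xy| = 3 ≤ 4 and |y| = 2 ≥ 1. Reading y takes D from 1 back to 1, so every xyⁱz is accepted.

dd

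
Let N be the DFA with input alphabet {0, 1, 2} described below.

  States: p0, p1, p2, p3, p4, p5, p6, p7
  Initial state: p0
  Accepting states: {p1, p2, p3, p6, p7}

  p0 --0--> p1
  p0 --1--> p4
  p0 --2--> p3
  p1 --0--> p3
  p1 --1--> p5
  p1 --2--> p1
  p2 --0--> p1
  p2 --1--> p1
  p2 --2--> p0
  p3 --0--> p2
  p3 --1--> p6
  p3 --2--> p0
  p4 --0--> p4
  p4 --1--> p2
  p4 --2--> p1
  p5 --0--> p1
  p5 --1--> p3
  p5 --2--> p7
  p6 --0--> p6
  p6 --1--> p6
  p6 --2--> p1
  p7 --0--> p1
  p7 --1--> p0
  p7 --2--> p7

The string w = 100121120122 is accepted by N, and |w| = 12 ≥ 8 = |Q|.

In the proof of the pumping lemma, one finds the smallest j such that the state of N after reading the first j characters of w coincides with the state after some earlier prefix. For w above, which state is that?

Run of N on w = 1 0 0 1 2 1 1 2 0 1 2 2:
  step 0: p0  (start)
  step 1: p4  (read 1: p0→p4)
  step 2: p4  (read 0: p4→p4)   ← first repeat (p4 seen earlier)
  step 3: p4  (read 0: p4→p4)
  step 4: p2  (read 1: p4→p2)
  step 5: p0  (read 2: p2→p0)
  step 6: p4  (read 1: p0→p4)
  step 7: p2  (read 1: p4→p2)
  step 8: p0  (read 2: p2→p0)
  step 9: p1  (read 0: p0→p1)
  step 10: p5  (read 1: p1→p5)
  step 11: p7  (read 2: p5→p7)
  step 12: p7  (read 2: p7→p7)

The earliest repeat is at step j = 2: N is in p4, which it already visited at step i = 1.
With |Q| = 8, pigeonhole forces a state repeat no later than step 8; the substring read between the first and second visits to that state can be pumped.

p4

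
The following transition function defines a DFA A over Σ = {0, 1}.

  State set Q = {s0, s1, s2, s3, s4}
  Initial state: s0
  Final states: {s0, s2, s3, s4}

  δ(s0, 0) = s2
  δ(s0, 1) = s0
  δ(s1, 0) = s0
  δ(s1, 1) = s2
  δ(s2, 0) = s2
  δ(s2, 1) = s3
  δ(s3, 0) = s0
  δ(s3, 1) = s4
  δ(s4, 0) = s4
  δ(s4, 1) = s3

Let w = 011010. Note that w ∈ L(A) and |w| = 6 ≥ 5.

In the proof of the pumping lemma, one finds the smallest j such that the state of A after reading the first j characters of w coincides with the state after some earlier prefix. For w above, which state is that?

s4

State sequence: s0 -0-> s2 -1-> s3 -1-> s4 -0-> s4 -1-> s3 -0-> s0
First repeat at step 4: s4 was already visited.

The earliest repeat is at step j = 4: A is in s4, which it already visited at step i = 3.
The DFA has 5 states, so the proof of the pumping lemma guarantees a repeated state among the first 5+1 visited; the segment between the two visits is the pumpable y.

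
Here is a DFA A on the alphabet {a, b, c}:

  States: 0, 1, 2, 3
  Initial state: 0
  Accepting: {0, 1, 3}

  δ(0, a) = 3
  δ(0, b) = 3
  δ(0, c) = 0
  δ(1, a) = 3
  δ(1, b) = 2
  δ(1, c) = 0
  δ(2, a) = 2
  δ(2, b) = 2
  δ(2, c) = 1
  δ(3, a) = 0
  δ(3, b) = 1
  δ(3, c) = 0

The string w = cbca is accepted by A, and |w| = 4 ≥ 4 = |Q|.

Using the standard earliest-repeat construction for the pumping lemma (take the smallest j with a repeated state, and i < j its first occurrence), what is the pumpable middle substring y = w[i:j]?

Run of A on w = c b c a:
  step 0: 0  (start)
  step 1: 0  (read c: 0→0)   ← first repeat (0 seen earlier)
  step 2: 3  (read b: 0→3)
  step 3: 0  (read c: 3→0)
  step 4: 3  (read a: 0→3)

So i = 0, j = 1, giving x = w[0:0] = ε, y = w[0:1] = c, z = w[1:4] = bca.
Check: |xy| = 1 ≤ 4 and |y| = 1 ≥ 1. Reading y takes A from 0 back to 0, so every xyⁱz is accepted.

c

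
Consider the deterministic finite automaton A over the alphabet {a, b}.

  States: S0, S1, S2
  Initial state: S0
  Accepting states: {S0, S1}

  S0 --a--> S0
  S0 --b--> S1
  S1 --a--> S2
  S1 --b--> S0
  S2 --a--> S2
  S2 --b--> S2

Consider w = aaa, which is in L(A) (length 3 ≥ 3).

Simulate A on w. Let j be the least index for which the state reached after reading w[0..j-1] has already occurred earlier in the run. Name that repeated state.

S0

State sequence: S0 -a-> S0 -a-> S0 -a-> S0
First repeat at step 1: S0 was already visited.

The earliest repeat is at step j = 1: A is in S0, which it already visited at step i = 0.
Pumping length from the standard proof: p = 3 (the number of states). The repeated state found above gives |xy| = j ≤ 3 and |y| = j − i ≥ 1.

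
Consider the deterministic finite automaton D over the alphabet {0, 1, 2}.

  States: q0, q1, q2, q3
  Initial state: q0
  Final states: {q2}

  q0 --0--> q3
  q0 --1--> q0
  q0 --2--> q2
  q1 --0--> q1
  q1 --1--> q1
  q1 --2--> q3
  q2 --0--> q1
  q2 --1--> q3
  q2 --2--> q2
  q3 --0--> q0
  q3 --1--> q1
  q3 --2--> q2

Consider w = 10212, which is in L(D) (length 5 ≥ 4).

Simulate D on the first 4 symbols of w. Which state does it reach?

Run of D on the first 4 characters of w = 1 0 2 1:
  step 0: q0  (start)
  step 1: q0  (read 1: q0→q0)
  step 2: q3  (read 0: q0→q3)
  step 3: q2  (read 2: q3→q2)
  step 4: q3  (read 1: q2→q3)

After reading 4 characters, D is in state q3.
(This kind of state-tracing is the core of the pumping-lemma construction: with 4 states, pigeonhole forces a repeat within the first 4 steps.)

q3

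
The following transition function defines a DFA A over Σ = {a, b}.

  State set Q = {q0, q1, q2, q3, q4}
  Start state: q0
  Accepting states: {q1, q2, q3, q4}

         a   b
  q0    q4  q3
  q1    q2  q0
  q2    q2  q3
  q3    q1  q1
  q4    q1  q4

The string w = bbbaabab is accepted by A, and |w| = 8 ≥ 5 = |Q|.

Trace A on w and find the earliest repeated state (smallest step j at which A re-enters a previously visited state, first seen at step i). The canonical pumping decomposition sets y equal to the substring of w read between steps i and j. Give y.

bbb

State sequence: q0 -b-> q3 -b-> q1 -b-> q0 -a-> q4 -a-> q1 -b-> q0 -a-> q4 -b-> q4
First repeat at step 3: q0 was already visited.

So i = 0, j = 3, giving x = w[0:0] = ε, y = w[0:3] = bbb, z = w[3:8] = aabab.
Check: |xy| = 3 ≤ 5 and |y| = 3 ≥ 1. Reading y takes A from q0 back to q0, so every xyⁱz is accepted.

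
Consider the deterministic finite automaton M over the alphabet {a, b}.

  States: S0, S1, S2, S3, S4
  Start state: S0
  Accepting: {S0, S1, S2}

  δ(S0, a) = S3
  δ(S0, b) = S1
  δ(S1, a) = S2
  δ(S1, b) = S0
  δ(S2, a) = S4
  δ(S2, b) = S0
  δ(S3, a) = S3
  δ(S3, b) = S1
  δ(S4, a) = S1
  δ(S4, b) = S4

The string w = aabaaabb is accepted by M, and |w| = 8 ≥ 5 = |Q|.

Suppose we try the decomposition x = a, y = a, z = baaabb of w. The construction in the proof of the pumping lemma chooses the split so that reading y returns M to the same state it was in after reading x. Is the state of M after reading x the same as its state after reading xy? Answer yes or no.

yes

Run of M on the first 2 characters of w = a a:
  step 0: S0  (start)
  step 1: S3  (read a: S0→S3)
  step 2: S3  (read a: S3→S3)

After x (step 1): S3. After xy (step 2): S3.
They match, so y = a drives M around a cycle from S3 back to itself; pumping y any number of times keeps M in S3 before reading z, and xyⁱz ∈ L(M) for every i ≥ 0.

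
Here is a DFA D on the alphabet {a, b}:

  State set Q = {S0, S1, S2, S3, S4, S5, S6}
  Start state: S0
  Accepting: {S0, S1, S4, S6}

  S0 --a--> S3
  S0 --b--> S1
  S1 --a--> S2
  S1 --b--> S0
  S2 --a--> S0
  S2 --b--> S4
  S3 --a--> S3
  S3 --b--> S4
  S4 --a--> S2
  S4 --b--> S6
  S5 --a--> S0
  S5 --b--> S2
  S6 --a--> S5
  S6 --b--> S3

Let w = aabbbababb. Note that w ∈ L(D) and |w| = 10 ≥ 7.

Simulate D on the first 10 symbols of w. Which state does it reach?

S6

Run of D on the first 10 characters of w = a a b b b a b a b b:
  step 0: S0  (start)
  step 1: S3  (read a: S0→S3)
  step 2: S3  (read a: S3→S3)
  step 3: S4  (read b: S3→S4)
  step 4: S6  (read b: S4→S6)
  step 5: S3  (read b: S6→S3)
  step 6: S3  (read a: S3→S3)
  step 7: S4  (read b: S3→S4)
  step 8: S2  (read a: S4→S2)
  step 9: S4  (read b: S2→S4)
  step 10: S6  (read b: S4→S6)

After reading 10 characters, D is in state S6.
(This kind of state-tracing is the core of the pumping-lemma construction: with 7 states, pigeonhole forces a repeat within the first 7 steps.)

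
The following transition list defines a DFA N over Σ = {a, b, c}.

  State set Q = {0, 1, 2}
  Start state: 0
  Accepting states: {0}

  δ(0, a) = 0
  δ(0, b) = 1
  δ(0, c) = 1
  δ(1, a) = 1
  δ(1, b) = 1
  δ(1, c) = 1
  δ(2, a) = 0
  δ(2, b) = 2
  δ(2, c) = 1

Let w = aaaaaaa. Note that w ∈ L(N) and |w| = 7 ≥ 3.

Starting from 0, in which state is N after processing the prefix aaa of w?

0

Run of N on the first 3 characters of w = a a a:
  step 0: 0  (start)
  step 1: 0  (read a: 0→0)
  step 2: 0  (read a: 0→0)
  step 3: 0  (read a: 0→0)

After reading 3 characters, N is in state 0.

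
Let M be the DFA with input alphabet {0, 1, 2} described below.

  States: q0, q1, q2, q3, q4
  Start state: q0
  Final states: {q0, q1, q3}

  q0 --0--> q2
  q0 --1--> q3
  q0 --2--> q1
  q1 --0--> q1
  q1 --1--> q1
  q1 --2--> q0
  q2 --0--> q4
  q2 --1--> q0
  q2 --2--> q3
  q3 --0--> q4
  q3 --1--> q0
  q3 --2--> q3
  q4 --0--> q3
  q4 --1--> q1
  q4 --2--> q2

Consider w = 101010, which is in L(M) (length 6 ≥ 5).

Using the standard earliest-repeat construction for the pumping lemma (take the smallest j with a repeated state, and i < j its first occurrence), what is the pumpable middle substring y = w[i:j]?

0

State sequence: q0 -1-> q3 -0-> q4 -1-> q1 -0-> q1 -1-> q1 -0-> q1
First repeat at step 4: q1 was already visited.

So i = 3, j = 4, giving x = w[0:3] = 101, y = w[3:4] = 0, z = w[4:6] = 10.
Check: |xy| = 4 ≤ 5 and |y| = 1 ≥ 1. Reading y takes M from q1 back to q1, so every xyⁱz is accepted.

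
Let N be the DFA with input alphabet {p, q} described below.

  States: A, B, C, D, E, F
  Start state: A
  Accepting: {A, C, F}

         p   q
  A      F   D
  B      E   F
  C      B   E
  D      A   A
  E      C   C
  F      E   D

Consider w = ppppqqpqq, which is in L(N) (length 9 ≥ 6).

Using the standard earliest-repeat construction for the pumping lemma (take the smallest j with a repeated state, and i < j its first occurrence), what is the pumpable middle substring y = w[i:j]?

pppq

Run of N on w = p p p p q q p q q:
  step 0: A  (start)
  step 1: F  (read p: A→F)
  step 2: E  (read p: F→E)
  step 3: C  (read p: E→C)
  step 4: B  (read p: C→B)
  step 5: F  (read q: B→F)   ← first repeat (F seen earlier)
  step 6: D  (read q: F→D)
  step 7: A  (read p: D→A)
  step 8: D  (read q: A→D)
  step 9: A  (read q: D→A)

So i = 1, j = 5, giving x = w[0:1] = p, y = w[1:5] = pppq, z = w[5:9] = qpqq.
Check: |xy| = 5 ≤ 6 and |y| = 4 ≥ 1. Reading y takes N from F back to F, so every xyⁱz is accepted.
With |Q| = 6, pigeonhole forces a state repeat no later than step 6; the substring read between the first and second visits to that state can be pumped.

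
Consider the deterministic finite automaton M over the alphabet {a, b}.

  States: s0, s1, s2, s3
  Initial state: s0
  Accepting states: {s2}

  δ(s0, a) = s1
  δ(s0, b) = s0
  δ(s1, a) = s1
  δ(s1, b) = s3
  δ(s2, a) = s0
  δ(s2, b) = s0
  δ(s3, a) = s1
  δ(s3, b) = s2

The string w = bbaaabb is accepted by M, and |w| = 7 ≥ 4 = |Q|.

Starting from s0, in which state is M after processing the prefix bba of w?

State sequence: s0 -b-> s0 -b-> s0 -a-> s1

After reading 3 characters, M is in state s1.
(This kind of state-tracing is the core of the pumping-lemma construction: with 4 states, pigeonhole forces a repeat within the first 4 steps.)

s1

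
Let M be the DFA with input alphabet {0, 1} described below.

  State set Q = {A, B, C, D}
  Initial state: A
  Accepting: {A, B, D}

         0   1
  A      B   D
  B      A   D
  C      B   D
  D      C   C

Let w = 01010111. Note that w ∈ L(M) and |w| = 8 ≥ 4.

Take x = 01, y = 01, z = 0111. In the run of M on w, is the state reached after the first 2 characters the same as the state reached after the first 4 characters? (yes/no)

Run of M on the first 4 characters of w = 0 1 0 1:
  step 0: A  (start)
  step 1: B  (read 0: A→B)
  step 2: D  (read 1: B→D)
  step 3: C  (read 0: D→C)
  step 4: D  (read 1: C→D)

After x (step 2): D. After xy (step 4): D.
They match, so y = 01 drives M around a cycle from D back to itself; pumping y any number of times keeps M in D before reading z, and xyⁱz ∈ L(M) for every i ≥ 0.

yes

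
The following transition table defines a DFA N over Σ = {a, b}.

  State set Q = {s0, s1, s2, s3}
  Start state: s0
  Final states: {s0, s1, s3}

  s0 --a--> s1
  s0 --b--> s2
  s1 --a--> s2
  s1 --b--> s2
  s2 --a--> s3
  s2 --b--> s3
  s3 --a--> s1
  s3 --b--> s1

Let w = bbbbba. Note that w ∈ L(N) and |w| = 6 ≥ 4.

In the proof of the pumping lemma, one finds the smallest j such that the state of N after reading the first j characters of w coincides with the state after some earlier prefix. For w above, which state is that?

Run of N on w = b b b b b a:
  step 0: s0  (start)
  step 1: s2  (read b: s0→s2)
  step 2: s3  (read b: s2→s3)
  step 3: s1  (read b: s3→s1)
  step 4: s2  (read b: s1→s2)   ← first repeat (s2 seen earlier)
  step 5: s3  (read b: s2→s3)
  step 6: s1  (read a: s3→s1)

The earliest repeat is at step j = 4: N is in s2, which it already visited at step i = 1.
With |Q| = 4, pigeonhole forces a state repeat no later than step 4; the substring read between the first and second visits to that state can be pumped.

s2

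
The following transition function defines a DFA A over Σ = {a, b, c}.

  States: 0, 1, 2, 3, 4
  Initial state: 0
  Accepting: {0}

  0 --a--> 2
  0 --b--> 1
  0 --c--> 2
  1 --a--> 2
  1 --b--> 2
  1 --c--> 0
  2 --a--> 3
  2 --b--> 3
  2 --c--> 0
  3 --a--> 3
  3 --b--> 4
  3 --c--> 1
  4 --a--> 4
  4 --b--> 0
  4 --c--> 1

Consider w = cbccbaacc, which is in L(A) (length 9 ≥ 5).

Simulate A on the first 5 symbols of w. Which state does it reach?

1

State sequence: 0 -c-> 2 -b-> 3 -c-> 1 -c-> 0 -b-> 1

After reading 5 characters, A is in state 1.
(This kind of state-tracing is the core of the pumping-lemma construction: with 5 states, pigeonhole forces a repeat within the first 5 steps.)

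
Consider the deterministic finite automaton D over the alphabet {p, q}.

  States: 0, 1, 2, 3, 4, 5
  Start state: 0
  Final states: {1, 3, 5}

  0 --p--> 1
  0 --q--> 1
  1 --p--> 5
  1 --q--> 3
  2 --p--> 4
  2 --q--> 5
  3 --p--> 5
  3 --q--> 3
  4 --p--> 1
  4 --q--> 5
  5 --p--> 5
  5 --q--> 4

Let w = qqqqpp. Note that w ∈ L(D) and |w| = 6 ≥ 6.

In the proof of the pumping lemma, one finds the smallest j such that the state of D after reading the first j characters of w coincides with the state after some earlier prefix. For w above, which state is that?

3

Run of D on w = q q q q p p:
  step 0: 0  (start)
  step 1: 1  (read q: 0→1)
  step 2: 3  (read q: 1→3)
  step 3: 3  (read q: 3→3)   ← first repeat (3 seen earlier)
  step 4: 3  (read q: 3→3)
  step 5: 5  (read p: 3→5)
  step 6: 5  (read p: 5→5)

The earliest repeat is at step j = 3: D is in 3, which it already visited at step i = 2.
Since D has 6 states, any run of length ≥ 6 visits 6+1 states, so by pigeonhole some state repeats within the first 6 steps — that repeat gives the pumpable loop.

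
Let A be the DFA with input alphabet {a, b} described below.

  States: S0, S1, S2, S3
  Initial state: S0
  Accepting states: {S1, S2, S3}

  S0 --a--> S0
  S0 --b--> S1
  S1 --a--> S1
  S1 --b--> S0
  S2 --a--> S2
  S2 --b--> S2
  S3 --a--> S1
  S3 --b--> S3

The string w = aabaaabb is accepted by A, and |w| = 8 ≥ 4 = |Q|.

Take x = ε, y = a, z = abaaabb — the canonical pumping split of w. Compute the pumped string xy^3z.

aaaabaaabb

xy^3z = ε·a·a·a·abaaabb = aaaabaaabb.
Reading y = a takes A from S0 back to S0, so after x·y·y·y the machine is still in S0, and z then leads to the accepting state S1. Hence aaaabaaabb ∈ L(A).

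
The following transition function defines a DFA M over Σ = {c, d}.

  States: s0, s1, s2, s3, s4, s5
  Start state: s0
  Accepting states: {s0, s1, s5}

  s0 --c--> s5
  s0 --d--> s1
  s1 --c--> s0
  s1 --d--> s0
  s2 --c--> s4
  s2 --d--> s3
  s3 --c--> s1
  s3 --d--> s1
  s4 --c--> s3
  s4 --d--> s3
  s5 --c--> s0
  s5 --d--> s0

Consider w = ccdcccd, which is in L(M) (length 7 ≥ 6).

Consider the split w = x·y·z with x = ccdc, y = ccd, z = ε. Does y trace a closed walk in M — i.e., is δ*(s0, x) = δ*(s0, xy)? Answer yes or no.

State sequence: s0 -c-> s5 -c-> s0 -d-> s1 -c-> s0 -c-> s5 -c-> s0 -d-> s1

After x (step 4): s0. After xy (step 7): s1.
They differ (s0 ≠ s1), so y is not a cycle from the state after x; this split is not the one the pumping-lemma construction produces, and pumping y need not keep the string in L(M).

no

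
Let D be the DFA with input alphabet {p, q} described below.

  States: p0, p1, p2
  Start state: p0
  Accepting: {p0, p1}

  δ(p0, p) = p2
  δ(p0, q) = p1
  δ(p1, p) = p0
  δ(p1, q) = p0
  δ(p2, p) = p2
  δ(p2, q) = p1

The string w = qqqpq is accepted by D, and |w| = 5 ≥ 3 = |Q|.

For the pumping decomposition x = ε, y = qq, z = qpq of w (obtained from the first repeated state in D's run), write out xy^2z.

qqqqqpq

xy^2z = ε·qq·qq·qpq = qqqqqpq.
Reading y = qq takes D from p0 back to p0, so after x·y·y the machine is still in p0, and z then leads to the accepting state p1. Hence qqqqqpq ∈ L(D).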